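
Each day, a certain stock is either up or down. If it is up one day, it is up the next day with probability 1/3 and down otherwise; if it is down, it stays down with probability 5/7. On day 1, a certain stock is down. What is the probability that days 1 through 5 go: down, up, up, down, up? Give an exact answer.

8/441

Day 1 is given. For each transition, use the conditional probability from the current state:
P(up | down) = 2/7; P(up | up) = 1/3; P(down | up) = 2/3; P(up | down) = 2/7.
P = 2/7 × 1/3 × 2/3 × 2/7 = 8/441.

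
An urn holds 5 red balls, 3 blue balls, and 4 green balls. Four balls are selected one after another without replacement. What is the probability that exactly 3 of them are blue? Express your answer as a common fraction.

One ordering (blue drawn first) has probability 3/12 × 2/11 × 1/10 × 9/9 = 54/11880 = 1/220.
There are C(4,3) = 4 such orderings, each equally likely, so P = 4 × 1/220 = 1/55.

1/55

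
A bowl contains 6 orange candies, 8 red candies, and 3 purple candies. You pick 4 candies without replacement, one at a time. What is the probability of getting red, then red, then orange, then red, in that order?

3/85

Multiply the probability of each draw given the previous ones:
P = 8/17 × 7/16 × 6/15 × 6/14 = 2016/57120 = 3/85.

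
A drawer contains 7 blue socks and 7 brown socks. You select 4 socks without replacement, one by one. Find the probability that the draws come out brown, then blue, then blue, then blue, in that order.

35/572

Multiply the probability of each draw given the previous ones:
P = 7/14 × 7/13 × 6/12 × 5/11 = 1470/24024 = 35/572.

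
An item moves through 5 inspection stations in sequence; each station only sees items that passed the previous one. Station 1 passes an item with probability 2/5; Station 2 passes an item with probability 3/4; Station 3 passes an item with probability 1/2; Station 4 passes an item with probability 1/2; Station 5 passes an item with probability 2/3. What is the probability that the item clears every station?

The events are sequential, so multiply the conditional probabilities:
P = 2/5 × 3/4 × 1/2 × 1/2 × 2/3 = 12/240 = 1/20.

1/20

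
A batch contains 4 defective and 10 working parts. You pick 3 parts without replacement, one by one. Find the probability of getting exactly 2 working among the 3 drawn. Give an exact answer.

One ordering (working drawn first) has probability 10/14 × 9/13 × 4/12 = 360/2184 = 15/91.
There are C(3,2) = 3 such orderings, each equally likely, so P = 3 × 15/91 = 45/91.

45/91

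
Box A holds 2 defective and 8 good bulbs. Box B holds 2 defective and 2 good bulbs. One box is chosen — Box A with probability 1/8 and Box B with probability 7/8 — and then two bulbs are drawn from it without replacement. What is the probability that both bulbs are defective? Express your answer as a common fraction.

From Box A: P(both defective) = (2/10)(1/9) = 1/45.
From Box B: P(both defective) = (2/4)(1/3) = 1/6.
Total probability = (1/8)(1/45) + (7/8)(1/6) = 107/720.

107/720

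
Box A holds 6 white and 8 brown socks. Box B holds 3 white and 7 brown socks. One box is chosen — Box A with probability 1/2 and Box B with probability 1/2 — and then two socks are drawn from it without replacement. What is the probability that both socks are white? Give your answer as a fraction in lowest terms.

158/1365

From Box A: P(both white) = (6/14)(5/13) = 15/91.
From Box B: P(both white) = (3/10)(2/9) = 1/15.
Total probability = (1/2)(15/91) + (1/2)(1/15) = 158/1365.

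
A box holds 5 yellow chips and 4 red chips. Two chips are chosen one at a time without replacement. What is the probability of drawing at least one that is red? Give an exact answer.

13/18

P(no red) = 5/9 × 4/8 = 20/72 = 5/18.
P(at least one) = 1 − 5/18 = 13/18.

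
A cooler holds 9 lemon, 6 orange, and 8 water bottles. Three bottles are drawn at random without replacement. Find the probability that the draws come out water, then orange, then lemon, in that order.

Chain rule:
P = 8/23 × 6/22 × 9/21 = 432/10626 = 72/1771.

72/1771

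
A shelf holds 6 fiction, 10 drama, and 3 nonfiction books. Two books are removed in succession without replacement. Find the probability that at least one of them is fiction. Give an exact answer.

P(no fiction) = 13/19 × 12/18 = 156/342 = 26/57.
P(at least one) = 1 − 26/57 = 31/57.

31/57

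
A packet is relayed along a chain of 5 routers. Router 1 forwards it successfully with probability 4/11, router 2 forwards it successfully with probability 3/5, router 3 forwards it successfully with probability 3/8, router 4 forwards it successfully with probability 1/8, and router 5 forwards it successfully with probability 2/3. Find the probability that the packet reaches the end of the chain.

The events are sequential, so multiply the conditional probabilities:
P = 4/11 × 3/5 × 3/8 × 1/8 × 2/3 = 72/10560 = 3/440.

3/440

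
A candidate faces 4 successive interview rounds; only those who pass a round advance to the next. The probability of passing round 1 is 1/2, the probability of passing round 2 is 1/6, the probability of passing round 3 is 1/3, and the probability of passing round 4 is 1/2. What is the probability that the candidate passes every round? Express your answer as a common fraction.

The events are sequential, so multiply the conditional probabilities:
P = 1/2 × 1/6 × 1/3 × 1/2 = 1/72.

1/72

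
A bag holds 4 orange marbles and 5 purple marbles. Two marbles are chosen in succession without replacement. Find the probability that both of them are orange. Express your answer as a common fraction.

1/6

P(all orange) = 4/9 × 3/8 = 12/72 = 1/6.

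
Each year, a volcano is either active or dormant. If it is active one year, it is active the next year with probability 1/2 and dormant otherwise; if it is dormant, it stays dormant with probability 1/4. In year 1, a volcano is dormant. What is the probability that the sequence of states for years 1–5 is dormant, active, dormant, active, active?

Year 1 is given. For each transition, use the conditional probability from the current state:
P(active | dormant) = 3/4; P(dormant | active) = 1/2; P(active | dormant) = 3/4; P(active | active) = 1/2.
P = 3/4 × 1/2 × 3/4 × 1/2 = 9/64.

9/64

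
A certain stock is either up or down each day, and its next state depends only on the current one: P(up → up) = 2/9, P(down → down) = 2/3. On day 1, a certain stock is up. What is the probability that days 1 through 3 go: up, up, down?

14/81

Day 1 is given. For each transition, use the conditional probability from the current state:
P(up | up) = 2/9; P(down | up) = 7/9.
P = 2/9 × 7/9 = 14/81.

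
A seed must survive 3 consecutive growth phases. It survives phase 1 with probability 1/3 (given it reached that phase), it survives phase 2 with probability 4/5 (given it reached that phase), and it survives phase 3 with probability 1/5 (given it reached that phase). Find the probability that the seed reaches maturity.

Each stage is reached only if all earlier stages succeed, so
P = 1/3 × 4/5 × 1/5 = 4/75.

4/75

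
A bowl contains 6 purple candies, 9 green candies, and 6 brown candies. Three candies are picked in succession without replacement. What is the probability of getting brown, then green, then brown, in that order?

Chain rule:
P = 6/21 × 9/20 × 5/19 = 270/7980 = 9/266.

9/266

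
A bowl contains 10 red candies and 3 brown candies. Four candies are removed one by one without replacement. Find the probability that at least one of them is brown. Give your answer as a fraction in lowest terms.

101/143

P(no brown) = 10/13 × 9/12 × 8/11 × 7/10 = 5040/17160 = 42/143.
P(at least one) = 1 − 42/143 = 101/143.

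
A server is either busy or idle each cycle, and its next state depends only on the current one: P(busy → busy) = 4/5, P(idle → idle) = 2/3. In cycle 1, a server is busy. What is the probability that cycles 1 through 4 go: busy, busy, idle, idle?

Cycle 1 is given. For each transition, use the conditional probability from the current state:
P(busy | busy) = 4/5; P(idle | busy) = 1/5; P(idle | idle) = 2/3.
P = 4/5 × 1/5 × 2/3 = 8/75.

8/75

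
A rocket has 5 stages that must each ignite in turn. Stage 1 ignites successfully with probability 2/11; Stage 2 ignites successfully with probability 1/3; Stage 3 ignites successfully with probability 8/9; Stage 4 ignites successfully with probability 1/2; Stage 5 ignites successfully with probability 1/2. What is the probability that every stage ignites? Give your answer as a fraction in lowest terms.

4/297

Each stage is reached only if all earlier stages succeed, so
P = 2/11 × 1/3 × 8/9 × 1/2 × 1/2 = 16/1188 = 4/297.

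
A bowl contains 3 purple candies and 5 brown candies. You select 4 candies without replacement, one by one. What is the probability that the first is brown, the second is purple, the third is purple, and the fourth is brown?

Multiply the probability of each draw given the previous ones:
P = 5/8 × 3/7 × 2/6 × 4/5 = 120/1680 = 1/14.

1/14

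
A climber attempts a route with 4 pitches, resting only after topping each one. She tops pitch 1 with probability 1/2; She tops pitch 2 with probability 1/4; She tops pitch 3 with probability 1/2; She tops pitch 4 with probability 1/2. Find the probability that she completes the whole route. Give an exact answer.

1/32

Each stage is reached only if all earlier stages succeed, so
P = 1/2 × 1/4 × 1/2 × 1/2 = 1/32.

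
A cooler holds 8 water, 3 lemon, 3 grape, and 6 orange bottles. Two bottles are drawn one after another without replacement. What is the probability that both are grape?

P(every draw is grape) = 3/20 × 2/19 = 6/380 = 3/190.

3/190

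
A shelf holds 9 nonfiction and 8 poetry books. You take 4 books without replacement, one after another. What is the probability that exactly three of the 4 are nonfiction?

24/85

One ordering (nonfiction drawn first) has probability 9/17 × 8/16 × 7/15 × 8/14 = 4032/57120 = 6/85.
There are C(4,3) = 4 such orderings, each equally likely, so P = 4 × 6/85 = 24/85.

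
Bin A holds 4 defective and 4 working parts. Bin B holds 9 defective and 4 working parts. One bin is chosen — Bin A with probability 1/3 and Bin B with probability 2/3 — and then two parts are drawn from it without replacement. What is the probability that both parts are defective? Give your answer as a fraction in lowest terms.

From Bin A: P(both defective) = (4/8)(3/7) = 3/14.
From Bin B: P(both defective) = (9/13)(8/12) = 6/13.
Total probability = (1/3)(3/14) + (2/3)(6/13) = 69/182.

69/182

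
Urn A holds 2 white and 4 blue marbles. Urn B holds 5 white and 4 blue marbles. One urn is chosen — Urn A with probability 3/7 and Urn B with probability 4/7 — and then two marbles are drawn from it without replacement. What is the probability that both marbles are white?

From Urn A: P(both white) = (2/6)(1/5) = 1/15.
From Urn B: P(both white) = (5/9)(4/8) = 5/18.
Total probability = (3/7)(1/15) + (4/7)(5/18) = 59/315.

59/315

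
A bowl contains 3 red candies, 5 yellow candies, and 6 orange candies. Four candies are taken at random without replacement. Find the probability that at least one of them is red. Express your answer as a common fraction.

P(no red) = 11/14 × 10/13 × 9/12 × 8/11 = 7920/24024 = 30/91.
P(at least one) = 1 − 30/91 = 61/91.

61/91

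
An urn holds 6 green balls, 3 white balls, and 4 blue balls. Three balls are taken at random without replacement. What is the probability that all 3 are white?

P = 3/13 × 2/12 × 1/11 = 6/1716 = 1/286.

1/286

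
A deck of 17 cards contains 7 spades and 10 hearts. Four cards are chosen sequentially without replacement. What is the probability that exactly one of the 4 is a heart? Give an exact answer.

5/34

One ordering (a heart drawn first) has probability 10/17 × 7/16 × 6/15 × 5/14 = 2100/57120 = 5/136.
There are C(4,1) = 4 such orderings, each equally likely, so P = 4 × 5/136 = 5/34.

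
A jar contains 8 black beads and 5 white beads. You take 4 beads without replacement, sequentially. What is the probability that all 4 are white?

P = 5/13 × 4/12 × 3/11 × 2/10 = 120/17160 = 1/143.

1/143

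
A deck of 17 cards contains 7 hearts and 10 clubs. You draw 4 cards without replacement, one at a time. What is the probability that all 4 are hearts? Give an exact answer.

1/68

P = 7/17 × 6/16 × 5/15 × 4/14 = 840/57120 = 1/68.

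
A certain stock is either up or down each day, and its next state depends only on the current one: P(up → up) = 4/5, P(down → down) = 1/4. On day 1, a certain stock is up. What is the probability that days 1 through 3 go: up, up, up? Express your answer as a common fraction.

16/25

Day 1 is given. For each transition, use the conditional probability from the current state:
P(up | up) = 4/5; P(up | up) = 4/5.
P = 4/5 × 4/5 = 16/25.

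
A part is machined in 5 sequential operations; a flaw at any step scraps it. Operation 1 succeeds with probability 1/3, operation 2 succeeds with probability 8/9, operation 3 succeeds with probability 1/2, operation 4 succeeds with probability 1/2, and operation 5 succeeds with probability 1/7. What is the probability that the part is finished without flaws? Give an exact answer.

The events are sequential, so multiply the conditional probabilities:
P = 1/3 × 8/9 × 1/2 × 1/2 × 1/7 = 8/756 = 2/189.

2/189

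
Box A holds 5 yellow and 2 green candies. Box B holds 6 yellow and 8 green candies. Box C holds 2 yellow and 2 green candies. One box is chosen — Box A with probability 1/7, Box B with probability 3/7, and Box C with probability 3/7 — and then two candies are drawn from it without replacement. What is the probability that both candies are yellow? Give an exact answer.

From Box A: P(both yellow) = (5/7)(4/6) = 10/21.
From Box B: P(both yellow) = (6/14)(5/13) = 15/91.
From Box C: P(both yellow) = (2/4)(1/3) = 1/6.
Total probability = (1/7)(10/21) + (3/7)(15/91) + (3/7)(1/6) = 803/3822.

803/3822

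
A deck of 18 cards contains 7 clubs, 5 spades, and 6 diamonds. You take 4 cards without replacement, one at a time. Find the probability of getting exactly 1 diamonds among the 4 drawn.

22/51

One ordering (a diamond drawn first) has probability 6/18 × 12/17 × 11/16 × 10/15 = 7920/73440 = 11/102.
There are C(4,1) = 4 such orderings, each equally likely, so P = 4 × 11/102 = 22/51.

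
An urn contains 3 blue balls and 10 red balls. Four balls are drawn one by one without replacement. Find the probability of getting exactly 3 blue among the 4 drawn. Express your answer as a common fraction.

2/143

One ordering (blue drawn first) has probability 3/13 × 2/12 × 1/11 × 10/10 = 60/17160 = 1/286.
There are C(4,3) = 4 such orderings, each equally likely, so P = 4 × 1/286 = 2/143.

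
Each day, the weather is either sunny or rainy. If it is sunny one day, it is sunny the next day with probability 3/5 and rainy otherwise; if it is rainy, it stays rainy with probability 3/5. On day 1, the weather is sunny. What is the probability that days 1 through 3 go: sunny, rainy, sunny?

Day 1 is given. For each transition, use the conditional probability from the current state:
P(rainy | sunny) = 2/5; P(sunny | rainy) = 2/5.
P = 2/5 × 2/5 = 4/25.

4/25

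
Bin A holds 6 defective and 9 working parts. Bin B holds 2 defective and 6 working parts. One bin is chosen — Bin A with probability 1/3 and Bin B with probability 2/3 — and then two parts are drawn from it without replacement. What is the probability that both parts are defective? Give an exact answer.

From Bin A: P(both defective) = (6/15)(5/14) = 1/7.
From Bin B: P(both defective) = (2/8)(1/7) = 1/28.
Total probability = (1/3)(1/7) + (2/3)(1/28) = 1/14.

1/14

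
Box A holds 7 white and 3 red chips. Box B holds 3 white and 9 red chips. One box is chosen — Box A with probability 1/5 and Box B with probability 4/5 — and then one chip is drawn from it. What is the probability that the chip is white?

From Box A: P(white) = 7/10.
From Box B: P(white) = 3/12.
Total probability = (1/5)(7/10) + (4/5)(3/12) = 17/50.

17/50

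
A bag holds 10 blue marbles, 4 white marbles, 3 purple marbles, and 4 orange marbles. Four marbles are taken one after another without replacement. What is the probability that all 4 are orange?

1/5985

P(all orange) = 4/21 × 3/20 × 2/19 × 1/18 = 24/143640 = 1/5985.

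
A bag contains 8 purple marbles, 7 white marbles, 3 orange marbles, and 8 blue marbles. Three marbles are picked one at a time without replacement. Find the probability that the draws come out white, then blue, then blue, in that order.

Multiply the probability of each draw given the previous ones:
P = 7/26 × 8/25 × 7/24 = 392/15600 = 49/1950.

49/1950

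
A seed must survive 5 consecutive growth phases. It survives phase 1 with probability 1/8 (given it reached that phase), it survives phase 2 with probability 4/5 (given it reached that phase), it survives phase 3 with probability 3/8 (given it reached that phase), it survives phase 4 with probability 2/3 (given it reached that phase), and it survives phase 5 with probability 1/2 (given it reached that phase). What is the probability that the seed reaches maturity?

The events are sequential, so multiply the conditional probabilities:
P = 1/8 × 4/5 × 3/8 × 2/3 × 1/2 = 24/1920 = 1/80.

1/80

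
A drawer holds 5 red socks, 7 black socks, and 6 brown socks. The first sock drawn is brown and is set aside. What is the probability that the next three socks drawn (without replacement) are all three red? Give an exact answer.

After the first draw, 5 of the remaining 17 socks are red.
P = 5/17 × 4/16 × 3/15 = 60/4080 = 1/68.

1/68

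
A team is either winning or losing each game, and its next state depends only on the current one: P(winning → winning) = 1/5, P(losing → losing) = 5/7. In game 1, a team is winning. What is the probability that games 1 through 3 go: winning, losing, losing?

4/7

Game 1 is given. For each transition, use the conditional probability from the current state:
P(losing | winning) = 4/5; P(losing | losing) = 5/7.
P = 4/5 × 5/7 = 20/35 = 4/7.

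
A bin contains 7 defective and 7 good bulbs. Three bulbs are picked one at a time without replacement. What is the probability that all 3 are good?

5/52

P(every draw is good) = 7/14 × 6/13 × 5/12 = 210/2184 = 5/52.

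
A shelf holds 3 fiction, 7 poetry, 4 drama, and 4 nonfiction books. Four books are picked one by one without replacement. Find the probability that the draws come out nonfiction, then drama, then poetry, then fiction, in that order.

7/1530

Multiply the probability of each draw given the previous ones:
P = 4/18 × 4/17 × 7/16 × 3/15 = 336/73440 = 7/1530.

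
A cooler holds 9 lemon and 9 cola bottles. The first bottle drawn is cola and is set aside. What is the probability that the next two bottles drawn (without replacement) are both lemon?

9/34

With the first bottle removed, 9 lemon remain out of 17.
P = 9/17 × 8/16 = 72/272 = 9/34.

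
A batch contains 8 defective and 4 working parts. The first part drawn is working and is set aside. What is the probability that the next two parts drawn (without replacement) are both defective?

28/55

After the first draw, 8 of the remaining 11 parts are defective.
P = 8/11 × 7/10 = 56/110 = 28/55.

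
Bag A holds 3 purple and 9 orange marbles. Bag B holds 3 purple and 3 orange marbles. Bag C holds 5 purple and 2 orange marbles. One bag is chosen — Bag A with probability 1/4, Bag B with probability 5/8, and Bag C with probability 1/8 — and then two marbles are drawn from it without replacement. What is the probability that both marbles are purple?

From Bag A: P(both purple) = (3/12)(2/11) = 1/22.
From Bag B: P(both purple) = (3/6)(2/5) = 1/5.
From Bag C: P(both purple) = (5/7)(4/6) = 10/21.
Total probability = (1/4)(1/22) + (5/8)(1/5) + (1/8)(10/21) = 181/924.

181/924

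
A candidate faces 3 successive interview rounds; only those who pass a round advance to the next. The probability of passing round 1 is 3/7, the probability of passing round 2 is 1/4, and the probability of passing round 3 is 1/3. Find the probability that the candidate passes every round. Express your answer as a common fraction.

1/28

Multiplying along the chain,
P = 3/7 × 1/4 × 1/3 = 3/84 = 1/28.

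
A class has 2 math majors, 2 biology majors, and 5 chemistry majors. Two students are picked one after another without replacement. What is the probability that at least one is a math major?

5/12

P(no math majors) = 7/9 × 6/8 = 42/72 = 7/12.
P(at least one) = 1 − 7/12 = 5/12.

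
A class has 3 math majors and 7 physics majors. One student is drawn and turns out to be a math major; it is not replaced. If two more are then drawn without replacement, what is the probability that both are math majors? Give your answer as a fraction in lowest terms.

1/36

After the first draw, 2 of the remaining 9 students are math majors.
P = 2/9 × 1/8 = 2/72 = 1/36.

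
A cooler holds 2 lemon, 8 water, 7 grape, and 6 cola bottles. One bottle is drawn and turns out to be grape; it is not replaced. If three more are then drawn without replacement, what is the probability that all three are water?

2/55

With the first bottle removed, 8 water remain out of 22.
P = 8/22 × 7/21 × 6/20 = 336/9240 = 2/55.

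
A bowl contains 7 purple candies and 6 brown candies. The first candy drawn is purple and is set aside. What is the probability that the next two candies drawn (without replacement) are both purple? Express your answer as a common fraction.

5/22

After the first draw, 6 of the remaining 12 candies are purple.
P = 6/12 × 5/11 = 30/132 = 5/22.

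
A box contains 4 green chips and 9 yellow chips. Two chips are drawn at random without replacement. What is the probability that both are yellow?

P = 9/13 × 8/12 = 72/156 = 6/13.

6/13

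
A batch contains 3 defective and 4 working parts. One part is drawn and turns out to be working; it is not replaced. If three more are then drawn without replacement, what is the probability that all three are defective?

After the first draw, 3 of the remaining 6 parts are defective.
P = 3/6 × 2/5 × 1/4 = 6/120 = 1/20.

1/20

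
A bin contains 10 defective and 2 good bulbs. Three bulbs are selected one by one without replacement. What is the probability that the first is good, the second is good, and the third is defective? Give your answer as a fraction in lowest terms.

Multiply the probability of each draw given the previous ones:
P = 2/12 × 1/11 × 10/10 = 20/1320 = 1/66.

1/66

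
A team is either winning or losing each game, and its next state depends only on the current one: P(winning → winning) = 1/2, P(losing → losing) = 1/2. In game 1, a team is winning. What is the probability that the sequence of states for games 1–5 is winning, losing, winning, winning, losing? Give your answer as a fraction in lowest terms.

Game 1 is given. For each transition, use the conditional probability from the current state:
P(losing | winning) = 1/2; P(winning | losing) = 1/2; P(winning | winning) = 1/2; P(losing | winning) = 1/2.
P = 1/2 × 1/2 × 1/2 × 1/2 = 1/16.

1/16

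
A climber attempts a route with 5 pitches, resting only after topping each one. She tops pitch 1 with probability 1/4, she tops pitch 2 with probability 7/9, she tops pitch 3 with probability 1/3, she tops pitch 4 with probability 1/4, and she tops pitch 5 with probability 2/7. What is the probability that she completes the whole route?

1/216

Each stage is reached only if all earlier stages succeed, so
P = 1/4 × 7/9 × 1/3 × 1/4 × 2/7 = 14/3024 = 1/216.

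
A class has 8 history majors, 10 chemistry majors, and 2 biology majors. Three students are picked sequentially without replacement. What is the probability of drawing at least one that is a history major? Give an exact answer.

46/57

P(no history majors) = 12/20 × 11/19 × 10/18 = 1320/6840 = 11/57.
P(at least one) = 1 − 11/57 = 46/57.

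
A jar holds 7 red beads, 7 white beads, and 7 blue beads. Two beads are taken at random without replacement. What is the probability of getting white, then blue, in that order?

Chain rule:
P = 7/21 × 7/20 = 49/420 = 7/60.

7/60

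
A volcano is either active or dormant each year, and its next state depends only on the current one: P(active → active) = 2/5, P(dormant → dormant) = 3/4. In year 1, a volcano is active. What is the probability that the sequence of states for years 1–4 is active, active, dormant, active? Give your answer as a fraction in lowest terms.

3/50

Year 1 is given. For each transition, use the conditional probability from the current state:
P(active | active) = 2/5; P(dormant | active) = 3/5; P(active | dormant) = 1/4.
P = 2/5 × 3/5 × 1/4 = 6/100 = 3/50.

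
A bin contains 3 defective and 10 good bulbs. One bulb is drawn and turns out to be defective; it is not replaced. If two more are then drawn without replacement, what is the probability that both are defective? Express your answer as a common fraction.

With the first bulb removed, 2 defective remain out of 12.
P = 2/12 × 1/11 = 2/132 = 1/66.

1/66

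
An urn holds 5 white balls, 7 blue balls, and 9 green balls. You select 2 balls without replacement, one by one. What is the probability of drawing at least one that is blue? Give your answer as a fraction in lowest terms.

P(no blue) = 14/21 × 13/20 = 182/420 = 13/30.
P(at least one) = 1 − 13/30 = 17/30.

17/30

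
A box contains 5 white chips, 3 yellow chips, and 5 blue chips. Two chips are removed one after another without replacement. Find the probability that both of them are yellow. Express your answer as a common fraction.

1/26

P = 3/13 × 2/12 = 6/156 = 1/26.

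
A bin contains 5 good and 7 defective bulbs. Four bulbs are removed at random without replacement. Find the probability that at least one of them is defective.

98/99

P(no defective) = 5/12 × 4/11 × 3/10 × 2/9 = 120/11880 = 1/99.
P(at least one) = 1 − 1/99 = 98/99.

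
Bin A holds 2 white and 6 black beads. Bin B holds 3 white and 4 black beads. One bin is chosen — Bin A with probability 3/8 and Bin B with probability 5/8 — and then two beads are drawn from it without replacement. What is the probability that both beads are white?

23/224

From Bin A: P(both white) = (2/8)(1/7) = 1/28.
From Bin B: P(both white) = (3/7)(2/6) = 1/7.
Total probability = (3/8)(1/28) + (5/8)(1/7) = 23/224.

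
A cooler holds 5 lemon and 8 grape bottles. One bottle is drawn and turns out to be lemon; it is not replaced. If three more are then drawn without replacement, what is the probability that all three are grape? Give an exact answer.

14/55

After the first draw, 8 of the remaining 12 bottles are grape.
P = 8/12 × 7/11 × 6/10 = 336/1320 = 14/55.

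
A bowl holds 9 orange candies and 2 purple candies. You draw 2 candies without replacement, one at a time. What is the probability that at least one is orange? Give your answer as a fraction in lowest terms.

P(no orange) = 2/11 × 1/10 = 2/110 = 1/55.
P(at least one) = 1 − 1/55 = 54/55.

54/55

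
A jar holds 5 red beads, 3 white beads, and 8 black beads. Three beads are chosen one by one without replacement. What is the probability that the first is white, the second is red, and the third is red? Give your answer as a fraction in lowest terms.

1/56

Each draw changes the counts, so multiply the conditional probabilities along the sequence:
P = 3/16 × 5/15 × 4/14 = 60/3360 = 1/56.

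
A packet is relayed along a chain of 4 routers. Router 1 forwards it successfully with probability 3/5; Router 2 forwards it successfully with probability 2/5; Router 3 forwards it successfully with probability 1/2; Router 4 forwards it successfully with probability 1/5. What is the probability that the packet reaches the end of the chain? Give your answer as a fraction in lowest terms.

3/125

Multiplying along the chain,
P = 3/5 × 2/5 × 1/2 × 1/5 = 6/250 = 3/125.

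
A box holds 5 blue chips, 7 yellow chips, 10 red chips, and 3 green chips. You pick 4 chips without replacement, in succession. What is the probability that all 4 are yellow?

P(every draw is yellow) = 7/25 × 6/24 × 5/23 × 4/22 = 840/303600 = 7/2530.

7/2530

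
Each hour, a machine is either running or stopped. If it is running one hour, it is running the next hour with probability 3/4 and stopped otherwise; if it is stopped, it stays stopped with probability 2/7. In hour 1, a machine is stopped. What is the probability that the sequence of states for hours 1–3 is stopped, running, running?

Hour 1 is given. For each transition, use the conditional probability from the current state:
P(running | stopped) = 5/7; P(running | running) = 3/4.
P = 5/7 × 3/4 = 15/28.

15/28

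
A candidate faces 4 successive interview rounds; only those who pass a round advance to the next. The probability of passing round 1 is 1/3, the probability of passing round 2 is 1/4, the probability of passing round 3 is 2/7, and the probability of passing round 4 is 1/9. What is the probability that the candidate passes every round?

1/378

Each stage is reached only if all earlier stages succeed, so
P = 1/3 × 1/4 × 2/7 × 1/9 = 2/756 = 1/378.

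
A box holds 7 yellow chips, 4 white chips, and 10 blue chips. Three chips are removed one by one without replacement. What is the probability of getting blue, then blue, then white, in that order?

Chain rule:
P = 10/21 × 9/20 × 4/19 = 360/7980 = 6/133.

6/133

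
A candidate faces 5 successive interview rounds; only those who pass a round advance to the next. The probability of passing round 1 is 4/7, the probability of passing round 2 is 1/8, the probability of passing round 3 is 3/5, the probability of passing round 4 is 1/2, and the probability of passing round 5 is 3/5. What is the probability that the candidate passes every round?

9/700

Each stage is reached only if all earlier stages succeed, so
P = 4/7 × 1/8 × 3/5 × 1/2 × 3/5 = 36/2800 = 9/700.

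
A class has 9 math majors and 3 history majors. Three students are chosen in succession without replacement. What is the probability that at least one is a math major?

P(no math majors) = 3/12 × 2/11 × 1/10 = 6/1320 = 1/220.
P(at least one) = 1 − 1/220 = 219/220.

219/220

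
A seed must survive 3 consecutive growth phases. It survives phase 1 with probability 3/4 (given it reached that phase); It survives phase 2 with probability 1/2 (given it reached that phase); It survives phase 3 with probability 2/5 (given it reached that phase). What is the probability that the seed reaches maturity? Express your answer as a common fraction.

3/20

Multiplying along the chain,
P = 3/4 × 1/2 × 2/5 = 6/40 = 3/20.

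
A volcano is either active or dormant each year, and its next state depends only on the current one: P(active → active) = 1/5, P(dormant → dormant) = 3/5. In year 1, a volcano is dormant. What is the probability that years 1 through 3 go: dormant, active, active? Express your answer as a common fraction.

Year 1 is given. For each transition, use the conditional probability from the current state:
P(active | dormant) = 2/5; P(active | active) = 1/5.
P = 2/5 × 1/5 = 2/25.

2/25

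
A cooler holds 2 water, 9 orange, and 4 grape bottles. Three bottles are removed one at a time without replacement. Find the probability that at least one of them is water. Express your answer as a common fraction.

P(no water) = 13/15 × 12/14 × 11/13 = 1716/2730 = 22/35.
P(at least one) = 1 − 22/35 = 13/35.

13/35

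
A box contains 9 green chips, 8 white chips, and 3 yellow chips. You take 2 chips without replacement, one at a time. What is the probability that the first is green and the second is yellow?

Chain rule:
P = 9/20 × 3/19 = 27/380.

27/380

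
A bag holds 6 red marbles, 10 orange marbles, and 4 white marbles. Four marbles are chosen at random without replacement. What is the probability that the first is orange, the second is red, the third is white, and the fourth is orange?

6/323

Each draw changes the counts, so multiply the conditional probabilities along the sequence:
P = 10/20 × 6/19 × 4/18 × 9/17 = 2160/116280 = 6/323.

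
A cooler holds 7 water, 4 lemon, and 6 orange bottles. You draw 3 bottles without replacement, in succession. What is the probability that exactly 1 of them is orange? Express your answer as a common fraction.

One ordering (orange drawn first) has probability 6/17 × 11/16 × 10/15 = 660/4080 = 11/68.
There are C(3,1) = 3 such orderings, each equally likely, so P = 3 × 11/68 = 33/68.

33/68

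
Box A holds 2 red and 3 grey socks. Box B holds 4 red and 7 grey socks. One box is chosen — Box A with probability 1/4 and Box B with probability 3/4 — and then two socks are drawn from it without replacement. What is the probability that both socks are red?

47/440

From Box A: P(both red) = (2/5)(1/4) = 1/10.
From Box B: P(both red) = (4/11)(3/10) = 6/55.
Total probability = (1/4)(1/10) + (3/4)(6/55) = 47/440.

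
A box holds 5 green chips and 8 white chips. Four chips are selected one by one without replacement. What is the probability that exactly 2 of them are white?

56/143

One ordering (white drawn first) has probability 8/13 × 7/12 × 5/11 × 4/10 = 1120/17160 = 28/429.
There are C(4,2) = 6 such orderings, each equally likely, so P = 6 × 28/429 = 56/143.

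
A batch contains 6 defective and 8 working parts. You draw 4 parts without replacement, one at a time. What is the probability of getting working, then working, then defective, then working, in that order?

Chain rule:
P = 8/14 × 7/13 × 6/12 × 6/11 = 2016/24024 = 12/143.

12/143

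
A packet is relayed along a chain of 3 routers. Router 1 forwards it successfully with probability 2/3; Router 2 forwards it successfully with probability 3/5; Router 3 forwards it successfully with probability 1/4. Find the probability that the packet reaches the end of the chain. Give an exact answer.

Each stage is reached only if all earlier stages succeed, so
P = 2/3 × 3/5 × 1/4 = 6/60 = 1/10.

1/10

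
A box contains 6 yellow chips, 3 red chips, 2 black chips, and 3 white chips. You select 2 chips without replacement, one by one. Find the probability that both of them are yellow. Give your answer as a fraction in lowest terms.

P(all yellow) = 6/14 × 5/13 = 30/182 = 15/91.

15/91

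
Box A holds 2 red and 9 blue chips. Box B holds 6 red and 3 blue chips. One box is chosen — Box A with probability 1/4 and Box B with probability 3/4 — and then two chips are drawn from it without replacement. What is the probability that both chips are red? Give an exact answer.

279/880

From Box A: P(both red) = (2/11)(1/10) = 1/55.
From Box B: P(both red) = (6/9)(5/8) = 5/12.
Total probability = (1/4)(1/55) + (3/4)(5/12) = 279/880.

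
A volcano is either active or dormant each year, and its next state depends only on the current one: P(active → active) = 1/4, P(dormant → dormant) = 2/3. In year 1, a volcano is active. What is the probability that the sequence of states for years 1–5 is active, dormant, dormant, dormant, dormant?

Year 1 is given. For each transition, use the conditional probability from the current state:
P(dormant | active) = 3/4; P(dormant | dormant) = 2/3; P(dormant | dormant) = 2/3; P(dormant | dormant) = 2/3.
P = 3/4 × 2/3 × 2/3 × 2/3 = 24/108 = 2/9.

2/9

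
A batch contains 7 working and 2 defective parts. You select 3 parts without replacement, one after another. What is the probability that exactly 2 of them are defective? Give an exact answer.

One ordering (defective drawn first) has probability 2/9 × 1/8 × 7/7 = 14/504 = 1/36.
There are C(3,2) = 3 such orderings, each equally likely, so P = 3 × 1/36 = 1/12.

1/12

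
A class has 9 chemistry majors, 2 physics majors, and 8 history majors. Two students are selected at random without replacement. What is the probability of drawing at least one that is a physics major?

P(no physics majors) = 17/19 × 16/18 = 272/342 = 136/171.
P(at least one) = 1 − 136/171 = 35/171.

35/171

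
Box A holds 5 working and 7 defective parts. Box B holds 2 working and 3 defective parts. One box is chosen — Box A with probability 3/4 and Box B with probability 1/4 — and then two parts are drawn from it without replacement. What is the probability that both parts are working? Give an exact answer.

From Box A: P(both working) = (5/12)(4/11) = 5/33.
From Box B: P(both working) = (2/5)(1/4) = 1/10.
Total probability = (3/4)(5/33) + (1/4)(1/10) = 61/440.

61/440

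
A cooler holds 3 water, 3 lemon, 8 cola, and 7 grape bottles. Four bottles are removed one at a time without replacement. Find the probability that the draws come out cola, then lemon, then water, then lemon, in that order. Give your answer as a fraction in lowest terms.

Multiply the probability of each draw given the previous ones:
P = 8/21 × 3/20 × 3/19 × 2/18 = 144/143640 = 2/1995.

2/1995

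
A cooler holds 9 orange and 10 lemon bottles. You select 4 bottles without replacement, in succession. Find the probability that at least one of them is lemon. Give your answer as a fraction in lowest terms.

625/646

P(no lemon) = 9/19 × 8/18 × 7/17 × 6/16 = 3024/93024 = 21/646.
P(at least one) = 1 − 21/646 = 625/646.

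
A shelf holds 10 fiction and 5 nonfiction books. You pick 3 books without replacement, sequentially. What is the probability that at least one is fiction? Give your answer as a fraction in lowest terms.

89/91

P(no fiction) = 5/15 × 4/14 × 3/13 = 60/2730 = 2/91.
P(at least one) = 1 − 2/91 = 89/91.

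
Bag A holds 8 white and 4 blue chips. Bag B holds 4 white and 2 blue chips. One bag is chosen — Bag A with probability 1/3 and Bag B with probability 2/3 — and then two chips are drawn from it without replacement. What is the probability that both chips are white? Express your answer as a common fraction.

From Bag A: P(both white) = (8/12)(7/11) = 14/33.
From Bag B: P(both white) = (4/6)(3/5) = 2/5.
Total probability = (1/3)(14/33) + (2/3)(2/5) = 202/495.

202/495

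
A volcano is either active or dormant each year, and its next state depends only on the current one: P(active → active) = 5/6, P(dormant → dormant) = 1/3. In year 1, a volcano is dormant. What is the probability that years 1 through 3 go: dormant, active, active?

5/9

Year 1 is given. For each transition, use the conditional probability from the current state:
P(active | dormant) = 2/3; P(active | active) = 5/6.
P = 2/3 × 5/6 = 10/18 = 5/9.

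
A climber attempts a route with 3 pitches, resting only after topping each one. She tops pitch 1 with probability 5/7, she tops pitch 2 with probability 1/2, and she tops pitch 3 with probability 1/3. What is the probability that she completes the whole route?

Multiplying along the chain,
P = 5/7 × 1/2 × 1/3 = 5/42.

5/42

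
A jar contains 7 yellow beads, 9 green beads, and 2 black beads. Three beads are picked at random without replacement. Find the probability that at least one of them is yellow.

217/272

P(no yellow) = 11/18 × 10/17 × 9/16 = 990/4896 = 55/272.
P(at least one) = 1 − 55/272 = 217/272.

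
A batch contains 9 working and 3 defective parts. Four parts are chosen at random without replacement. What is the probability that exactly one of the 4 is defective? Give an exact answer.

28/55

One ordering (defective drawn first) has probability 3/12 × 9/11 × 8/10 × 7/9 = 1512/11880 = 7/55.
There are C(4,1) = 4 such orderings, each equally likely, so P = 4 × 7/55 = 28/55.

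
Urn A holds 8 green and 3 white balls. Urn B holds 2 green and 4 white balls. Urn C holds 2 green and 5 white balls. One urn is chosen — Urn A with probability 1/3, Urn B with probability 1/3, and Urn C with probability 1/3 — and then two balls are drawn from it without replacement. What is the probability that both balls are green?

16/77

From Urn A: P(both green) = (8/11)(7/10) = 28/55.
From Urn B: P(both green) = (2/6)(1/5) = 1/15.
From Urn C: P(both green) = (2/7)(1/6) = 1/21.
Total probability = (1/3)(28/55) + (1/3)(1/15) + (1/3)(1/21) = 16/77.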